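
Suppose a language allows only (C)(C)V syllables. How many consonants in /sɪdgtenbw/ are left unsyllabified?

4

Under (C)(C)V, the unsyllabifiable consonants are /d/, /n/, /b/, /w/ (no codas are permitted; onsets may contain at most 2 consonants).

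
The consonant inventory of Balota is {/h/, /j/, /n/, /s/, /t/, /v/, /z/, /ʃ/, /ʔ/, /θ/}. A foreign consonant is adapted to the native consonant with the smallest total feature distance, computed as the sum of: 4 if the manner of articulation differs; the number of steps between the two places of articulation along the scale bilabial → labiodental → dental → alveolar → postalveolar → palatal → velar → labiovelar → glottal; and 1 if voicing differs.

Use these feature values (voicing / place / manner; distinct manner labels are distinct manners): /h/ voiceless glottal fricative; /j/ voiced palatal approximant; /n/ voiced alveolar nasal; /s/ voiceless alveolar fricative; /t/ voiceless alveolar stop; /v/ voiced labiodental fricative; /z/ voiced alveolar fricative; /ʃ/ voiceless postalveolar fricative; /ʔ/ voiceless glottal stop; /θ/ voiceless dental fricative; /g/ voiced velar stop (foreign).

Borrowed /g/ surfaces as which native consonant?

ʔ

/ʔ/ is closest: same manner (stop), place distance 2 (velar→glottal), voicing differs (+1); total 3. Next closest is /t/ at distance 4.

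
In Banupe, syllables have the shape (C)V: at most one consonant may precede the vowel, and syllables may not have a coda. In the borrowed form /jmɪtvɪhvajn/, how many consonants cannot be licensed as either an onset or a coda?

Syllabifying with onset maximization leaves /j/, /t/, /h/, /j/, /n/ stranded (no codas are permitted; onsets are limited to one consonant).

5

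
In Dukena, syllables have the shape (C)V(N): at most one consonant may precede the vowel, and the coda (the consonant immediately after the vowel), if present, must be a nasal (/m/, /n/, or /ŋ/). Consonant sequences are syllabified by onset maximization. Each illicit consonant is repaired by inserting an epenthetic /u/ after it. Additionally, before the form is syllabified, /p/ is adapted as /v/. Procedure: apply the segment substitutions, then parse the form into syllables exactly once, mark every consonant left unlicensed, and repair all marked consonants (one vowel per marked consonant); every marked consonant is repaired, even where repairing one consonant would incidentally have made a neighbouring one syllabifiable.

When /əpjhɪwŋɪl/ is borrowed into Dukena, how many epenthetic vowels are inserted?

4

After substitution the input is /əvjhɪwŋɪl/.
The unsyllabifiable consonants are /v/, /j/, /w/, /l/; each receives one epenthetic vowel.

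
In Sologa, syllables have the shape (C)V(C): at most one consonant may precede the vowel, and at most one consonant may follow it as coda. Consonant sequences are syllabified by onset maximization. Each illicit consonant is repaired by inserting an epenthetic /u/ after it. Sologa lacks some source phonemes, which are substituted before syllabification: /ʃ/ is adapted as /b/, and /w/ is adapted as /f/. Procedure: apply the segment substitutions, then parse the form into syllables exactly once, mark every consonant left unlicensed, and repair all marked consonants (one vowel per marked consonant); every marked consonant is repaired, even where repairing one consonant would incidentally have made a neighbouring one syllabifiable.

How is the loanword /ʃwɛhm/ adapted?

bufɛhmu

Substitution: /ʃ/ → /b/, /w/ → /f/, giving /bfɛhm/.
The consonants /b/, /m/ cannot be parsed into a legal (C)V(C) syllable (at most one coda consonant is licensed; onsets are limited to one consonant).
Each unlicensed consonant becomes the onset of a new syllable: /b/ → /bu/, /m/ → /mu/.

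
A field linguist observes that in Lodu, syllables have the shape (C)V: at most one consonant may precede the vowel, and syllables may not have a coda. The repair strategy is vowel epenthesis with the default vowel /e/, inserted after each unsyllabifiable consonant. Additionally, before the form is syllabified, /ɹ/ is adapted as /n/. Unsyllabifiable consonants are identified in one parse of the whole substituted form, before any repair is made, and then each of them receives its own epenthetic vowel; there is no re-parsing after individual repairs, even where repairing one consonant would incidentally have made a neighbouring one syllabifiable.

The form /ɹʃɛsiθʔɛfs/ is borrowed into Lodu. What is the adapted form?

neʃɛsiθeʔɛfese

Substitution: /ɹ/ → /n/, giving /nʃɛsiθʔɛfs/.
Under (C)V, the unsyllabifiable consonants are /n/, /θ/, /f/, /s/ (no codas are permitted; onsets are limited to one consonant).
Inserting the epenthetic vowel yields /n/ → /ne/, /θ/ → /θe/, /f/ → /fe/, /s/ → /se/.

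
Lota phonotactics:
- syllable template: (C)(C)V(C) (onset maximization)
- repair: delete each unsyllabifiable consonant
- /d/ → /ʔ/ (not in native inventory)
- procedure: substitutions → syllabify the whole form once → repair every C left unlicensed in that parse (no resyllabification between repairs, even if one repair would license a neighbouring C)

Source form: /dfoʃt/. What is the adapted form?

ʔfoʃ

Substitution: /d/ → /ʔ/, giving /ʔfoʃt/.
Under (C)(C)V(C), the unsyllabifiable consonants are /t/ (at most one coda consonant is licensed; onsets may contain at most 2 consonants).
Each unlicensed consonant is deleted: /t/.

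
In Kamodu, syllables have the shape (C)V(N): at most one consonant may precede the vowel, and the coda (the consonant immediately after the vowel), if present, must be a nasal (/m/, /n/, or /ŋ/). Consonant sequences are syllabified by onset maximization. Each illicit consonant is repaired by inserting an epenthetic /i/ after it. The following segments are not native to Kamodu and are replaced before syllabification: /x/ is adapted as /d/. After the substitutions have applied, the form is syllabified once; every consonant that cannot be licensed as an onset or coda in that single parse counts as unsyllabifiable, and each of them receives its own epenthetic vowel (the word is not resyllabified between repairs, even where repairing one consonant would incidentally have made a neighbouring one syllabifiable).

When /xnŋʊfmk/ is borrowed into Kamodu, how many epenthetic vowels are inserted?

5

After substitution the input is /dnŋʊfmk/.
The unsyllabifiable consonants are /d/, /n/, /f/, /m/, /k/; each receives one epenthetic vowel.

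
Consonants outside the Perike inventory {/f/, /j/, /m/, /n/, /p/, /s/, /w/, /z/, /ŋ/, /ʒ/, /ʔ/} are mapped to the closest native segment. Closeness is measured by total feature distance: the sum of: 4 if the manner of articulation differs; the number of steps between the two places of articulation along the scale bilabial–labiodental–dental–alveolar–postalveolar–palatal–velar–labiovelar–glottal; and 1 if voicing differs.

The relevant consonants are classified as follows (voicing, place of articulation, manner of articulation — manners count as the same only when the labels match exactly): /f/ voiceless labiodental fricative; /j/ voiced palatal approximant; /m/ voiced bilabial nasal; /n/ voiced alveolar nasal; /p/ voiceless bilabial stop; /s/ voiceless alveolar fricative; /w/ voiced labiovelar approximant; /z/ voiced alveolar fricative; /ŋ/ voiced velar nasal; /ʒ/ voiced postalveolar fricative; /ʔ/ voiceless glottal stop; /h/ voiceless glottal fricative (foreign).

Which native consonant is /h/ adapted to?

/ʔ/ is closest: manner differs (fricative→stop, +4), place distance 0 (glottal→glottal), same voicing; total 4. Next closest is /s/ at distance 5.

ʔ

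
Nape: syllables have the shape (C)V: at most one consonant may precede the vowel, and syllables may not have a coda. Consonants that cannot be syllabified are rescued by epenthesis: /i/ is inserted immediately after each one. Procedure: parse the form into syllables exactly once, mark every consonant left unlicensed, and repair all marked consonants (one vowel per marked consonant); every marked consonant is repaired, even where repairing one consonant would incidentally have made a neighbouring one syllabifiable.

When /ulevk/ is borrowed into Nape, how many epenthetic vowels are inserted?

2

The unsyllabifiable consonants are /v/, /k/; each receives one epenthetic vowel.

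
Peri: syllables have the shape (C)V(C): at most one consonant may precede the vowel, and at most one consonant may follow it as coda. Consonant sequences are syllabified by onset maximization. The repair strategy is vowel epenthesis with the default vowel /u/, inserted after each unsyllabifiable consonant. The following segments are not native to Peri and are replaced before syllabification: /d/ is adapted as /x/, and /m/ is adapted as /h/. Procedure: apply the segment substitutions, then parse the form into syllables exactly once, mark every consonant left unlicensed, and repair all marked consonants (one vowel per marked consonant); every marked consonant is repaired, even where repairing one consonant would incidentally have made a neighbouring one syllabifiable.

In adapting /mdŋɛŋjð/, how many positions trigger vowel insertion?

After substitution the input is /hxŋɛŋjð/.
The unsyllabifiable consonants are /h/, /x/, /j/, /ð/; each receives one epenthetic vowel.

4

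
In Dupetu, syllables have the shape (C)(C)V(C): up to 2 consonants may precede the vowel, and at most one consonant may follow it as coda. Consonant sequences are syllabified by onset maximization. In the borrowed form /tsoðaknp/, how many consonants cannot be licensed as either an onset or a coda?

Syllabifying with onset maximization leaves /n/, /p/ stranded (at most one coda consonant is licensed; onsets may contain at most 2 consonants).

2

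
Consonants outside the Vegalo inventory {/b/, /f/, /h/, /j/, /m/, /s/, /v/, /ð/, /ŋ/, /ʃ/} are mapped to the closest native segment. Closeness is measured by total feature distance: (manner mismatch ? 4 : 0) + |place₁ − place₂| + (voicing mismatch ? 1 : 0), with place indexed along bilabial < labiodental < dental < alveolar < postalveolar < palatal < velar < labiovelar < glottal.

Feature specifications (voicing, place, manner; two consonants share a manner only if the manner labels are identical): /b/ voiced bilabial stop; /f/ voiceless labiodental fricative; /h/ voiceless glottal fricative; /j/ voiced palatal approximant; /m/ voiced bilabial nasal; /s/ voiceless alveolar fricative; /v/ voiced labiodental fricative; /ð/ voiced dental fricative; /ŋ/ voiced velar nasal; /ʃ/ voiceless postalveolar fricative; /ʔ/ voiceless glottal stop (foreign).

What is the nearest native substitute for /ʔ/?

h

/h/ is closest: manner differs (stop→fricative, +4), place distance 0 (glottal→glottal), same voicing; total 4. Next closest is /ŋ/ at distance 7.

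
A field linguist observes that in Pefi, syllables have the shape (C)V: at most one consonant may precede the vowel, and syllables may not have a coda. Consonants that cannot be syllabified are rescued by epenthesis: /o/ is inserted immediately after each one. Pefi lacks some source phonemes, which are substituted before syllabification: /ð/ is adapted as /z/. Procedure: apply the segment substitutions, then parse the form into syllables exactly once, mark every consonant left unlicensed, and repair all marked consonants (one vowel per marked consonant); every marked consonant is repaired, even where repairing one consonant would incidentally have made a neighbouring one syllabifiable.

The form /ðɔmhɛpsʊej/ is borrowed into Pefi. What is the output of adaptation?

Substitution: /ð/ → /z/, giving /zɔmhɛpsʊej/.
Under (C)V, the unsyllabifiable consonants are /m/, /p/, /j/ (no codas are permitted; onsets are limited to one consonant).
Inserting the epenthetic vowel yields /m/ → /mo/, /p/ → /po/, /j/ → /jo/.

zɔmohɛposʊejo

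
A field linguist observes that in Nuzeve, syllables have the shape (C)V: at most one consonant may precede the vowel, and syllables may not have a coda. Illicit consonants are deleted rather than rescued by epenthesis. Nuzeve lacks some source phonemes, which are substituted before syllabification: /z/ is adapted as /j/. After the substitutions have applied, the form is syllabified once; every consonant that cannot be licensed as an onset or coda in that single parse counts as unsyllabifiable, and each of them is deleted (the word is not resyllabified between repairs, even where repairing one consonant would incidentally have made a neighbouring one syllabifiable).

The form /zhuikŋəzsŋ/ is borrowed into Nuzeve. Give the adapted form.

huiŋə

Substitution: /z/ → /j/, giving /jhuikŋəjsŋ/.
Under (C)V, the unsyllabifiable consonants are /j/, /k/, /j/, /s/, /ŋ/ (no codas are permitted; onsets are limited to one consonant).
Deletion applies to /j/, /k/, /j/, /s/, /ŋ/.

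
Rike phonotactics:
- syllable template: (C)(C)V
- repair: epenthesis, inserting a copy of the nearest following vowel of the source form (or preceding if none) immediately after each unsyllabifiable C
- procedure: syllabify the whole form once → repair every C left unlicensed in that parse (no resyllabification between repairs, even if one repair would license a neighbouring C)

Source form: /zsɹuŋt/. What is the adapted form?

Under (C)(C)V, the unsyllabifiable consonants are /z/, /ŋ/, /t/ (no codas are permitted; onsets may contain at most 2 consonants).
Epenthesis after each stranded consonant: /z/ → /zu/, /ŋ/ → /ŋu/, /t/ → /tu/.

zusɹuŋutu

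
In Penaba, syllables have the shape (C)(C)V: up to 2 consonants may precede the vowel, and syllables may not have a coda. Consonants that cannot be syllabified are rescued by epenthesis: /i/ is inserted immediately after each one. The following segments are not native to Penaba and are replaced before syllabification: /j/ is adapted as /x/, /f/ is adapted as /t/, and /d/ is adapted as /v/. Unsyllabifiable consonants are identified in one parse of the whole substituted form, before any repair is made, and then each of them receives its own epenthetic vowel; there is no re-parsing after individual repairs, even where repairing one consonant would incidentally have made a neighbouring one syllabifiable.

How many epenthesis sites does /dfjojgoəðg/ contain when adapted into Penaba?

After substitution the input is /vtxoxgoəðg/.
The unsyllabifiable consonants are /v/, /ð/, /g/; each receives one epenthetic vowel.

3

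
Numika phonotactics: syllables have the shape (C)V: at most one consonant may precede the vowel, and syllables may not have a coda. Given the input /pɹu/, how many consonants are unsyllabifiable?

1

Under (C)V, the unsyllabifiable consonants are /p/ (no codas are permitted; onsets are limited to one consonant).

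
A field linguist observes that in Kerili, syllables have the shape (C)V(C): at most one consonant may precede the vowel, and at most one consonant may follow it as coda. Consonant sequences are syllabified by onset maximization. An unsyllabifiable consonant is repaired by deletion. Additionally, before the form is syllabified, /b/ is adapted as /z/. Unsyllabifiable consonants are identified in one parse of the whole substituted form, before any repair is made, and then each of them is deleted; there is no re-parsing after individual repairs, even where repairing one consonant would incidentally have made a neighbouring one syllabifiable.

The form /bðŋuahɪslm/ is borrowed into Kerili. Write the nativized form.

Substitution: /b/ → /z/, giving /zðŋuahɪslm/.
Syllabifying with onset maximization leaves /z/, /ð/, /l/, /m/ stranded (at most one coda consonant is licensed; onsets are limited to one consonant).
Deletion applies to /z/, /ð/, /l/, /m/.

ŋuahɪs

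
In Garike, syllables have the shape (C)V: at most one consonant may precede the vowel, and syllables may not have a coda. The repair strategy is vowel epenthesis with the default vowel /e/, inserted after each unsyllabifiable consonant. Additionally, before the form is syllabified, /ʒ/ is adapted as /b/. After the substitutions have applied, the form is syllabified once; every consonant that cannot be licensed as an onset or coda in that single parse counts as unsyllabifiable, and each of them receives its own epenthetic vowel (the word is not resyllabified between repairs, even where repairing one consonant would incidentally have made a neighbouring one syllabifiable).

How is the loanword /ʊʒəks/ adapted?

ʊbəkese

Substitution: /ʒ/ → /b/, giving /ʊbəks/.
The consonants /k/, /s/ cannot be parsed into a legal (C)V syllable (no codas are permitted; onsets are limited to one consonant).
Inserting the epenthetic vowel yields /k/ → /ke/, /s/ → /se/.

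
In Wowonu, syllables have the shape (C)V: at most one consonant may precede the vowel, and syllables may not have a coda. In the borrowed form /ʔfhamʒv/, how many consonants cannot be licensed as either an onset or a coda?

Under (C)V, the unsyllabifiable consonants are /ʔ/, /f/, /m/, /ʒ/, /v/ (no codas are permitted; onsets are limited to one consonant).

5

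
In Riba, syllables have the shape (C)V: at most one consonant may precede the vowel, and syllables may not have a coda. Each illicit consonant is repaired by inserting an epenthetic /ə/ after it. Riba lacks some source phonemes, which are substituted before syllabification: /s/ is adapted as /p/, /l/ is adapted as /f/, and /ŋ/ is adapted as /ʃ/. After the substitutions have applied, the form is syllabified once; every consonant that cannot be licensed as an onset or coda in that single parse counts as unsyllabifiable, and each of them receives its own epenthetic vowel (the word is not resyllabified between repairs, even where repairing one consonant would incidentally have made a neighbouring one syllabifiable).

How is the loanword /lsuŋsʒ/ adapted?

Substitution: /l/ → /f/, /s/ → /p/, /ŋ/ → /ʃ/, giving /fpuʃpʒ/.
The consonants /f/, /ʃ/, /p/, /ʒ/ cannot be parsed into a legal (C)V syllable (no codas are permitted; onsets are limited to one consonant).
Each unlicensed consonant becomes the onset of a new syllable: /f/ → /fə/, /ʃ/ → /ʃə/, /p/ → /pə/, /ʒ/ → /ʒə/.

fəpuʃəpəʒə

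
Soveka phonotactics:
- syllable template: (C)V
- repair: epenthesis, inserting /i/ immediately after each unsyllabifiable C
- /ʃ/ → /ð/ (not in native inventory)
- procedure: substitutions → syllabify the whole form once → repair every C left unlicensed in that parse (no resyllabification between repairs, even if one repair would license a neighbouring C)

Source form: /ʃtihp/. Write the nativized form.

Substitution: /ʃ/ → /ð/, giving /ðtihp/.
Under (C)V, the unsyllabifiable consonants are /ð/, /h/, /p/ (no codas are permitted; onsets are limited to one consonant).
Inserting the epenthetic vowel yields /ð/ → /ði/, /h/ → /hi/, /p/ → /pi/.

ðitihipi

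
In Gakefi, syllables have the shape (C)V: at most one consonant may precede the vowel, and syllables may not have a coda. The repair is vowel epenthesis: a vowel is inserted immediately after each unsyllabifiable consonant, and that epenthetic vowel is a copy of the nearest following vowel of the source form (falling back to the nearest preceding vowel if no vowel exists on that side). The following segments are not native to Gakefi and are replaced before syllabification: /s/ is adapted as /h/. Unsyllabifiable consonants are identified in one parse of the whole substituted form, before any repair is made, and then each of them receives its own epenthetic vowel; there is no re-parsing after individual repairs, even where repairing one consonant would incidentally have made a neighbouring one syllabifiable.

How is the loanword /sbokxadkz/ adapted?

hobokaxadakaza

Substitution: /s/ → /h/, giving /hbokxadkz/.
The consonants /h/, /k/, /d/, /k/, /z/ cannot be parsed into a legal (C)V syllable (no codas are permitted; onsets are limited to one consonant).
Epenthesis after each stranded consonant: /h/ → /ho/, /k/ → /ka/, /d/ → /da/, /k/ → /ka/, /z/ → /za/.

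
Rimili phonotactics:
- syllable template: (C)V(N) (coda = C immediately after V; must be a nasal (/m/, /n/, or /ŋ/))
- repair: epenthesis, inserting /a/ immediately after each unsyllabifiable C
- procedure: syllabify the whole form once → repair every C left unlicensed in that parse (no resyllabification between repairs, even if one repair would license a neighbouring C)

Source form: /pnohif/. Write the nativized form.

panohifa

Syllabifying with onset maximization leaves /p/, /f/ stranded (only a nasal (/m/, /n/, or /ŋ/) is licensed in coda position; onsets are limited to one consonant).
Epenthesis after each stranded consonant: /p/ → /pa/, /f/ → /fa/.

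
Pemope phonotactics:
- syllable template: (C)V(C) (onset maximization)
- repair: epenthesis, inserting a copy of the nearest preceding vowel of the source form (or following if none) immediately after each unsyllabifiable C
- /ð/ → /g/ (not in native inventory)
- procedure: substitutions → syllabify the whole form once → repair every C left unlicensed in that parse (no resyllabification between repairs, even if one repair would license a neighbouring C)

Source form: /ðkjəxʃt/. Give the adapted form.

Substitution: /ð/ → /g/, giving /gkjəxʃt/.
The consonants /g/, /k/, /ʃ/, /t/ cannot be parsed into a legal (C)V(C) syllable (at most one coda consonant is licensed; onsets are limited to one consonant).
Epenthesis after each stranded consonant: /g/ → /gə/, /k/ → /kə/, /ʃ/ → /ʃə/, /t/ → /tə/.

gəkəjəxʃətə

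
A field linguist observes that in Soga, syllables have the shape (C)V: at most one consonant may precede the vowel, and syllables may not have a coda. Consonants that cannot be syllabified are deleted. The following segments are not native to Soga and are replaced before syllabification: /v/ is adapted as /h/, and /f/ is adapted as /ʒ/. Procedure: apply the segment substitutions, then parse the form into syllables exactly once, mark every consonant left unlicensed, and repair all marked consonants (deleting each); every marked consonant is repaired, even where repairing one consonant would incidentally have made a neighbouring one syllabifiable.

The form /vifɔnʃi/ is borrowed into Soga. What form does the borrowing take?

Substitution: /v/ → /h/, /f/ → /ʒ/, giving /hiʒɔnʃi/.
Syllabifying with onset maximization leaves /n/ stranded (no codas are permitted; onsets are limited to one consonant).
Deletion applies to /n/.

hiʒɔʃi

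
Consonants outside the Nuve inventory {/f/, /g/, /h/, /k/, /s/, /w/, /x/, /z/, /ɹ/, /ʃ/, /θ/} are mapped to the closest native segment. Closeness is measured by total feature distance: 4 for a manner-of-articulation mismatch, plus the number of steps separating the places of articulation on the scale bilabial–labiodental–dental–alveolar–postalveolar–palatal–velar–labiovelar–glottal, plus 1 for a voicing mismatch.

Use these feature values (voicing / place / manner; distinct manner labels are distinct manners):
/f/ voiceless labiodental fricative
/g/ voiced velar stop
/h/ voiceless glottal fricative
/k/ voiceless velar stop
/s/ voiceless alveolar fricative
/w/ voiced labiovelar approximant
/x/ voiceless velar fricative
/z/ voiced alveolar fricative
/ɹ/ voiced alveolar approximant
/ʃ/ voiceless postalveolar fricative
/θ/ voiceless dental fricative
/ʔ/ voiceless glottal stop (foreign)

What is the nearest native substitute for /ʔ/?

/k/ is closest: same manner (stop), place distance 2 (glottal→velar), same voicing; total 2. Next closest is /g/ at distance 3.

k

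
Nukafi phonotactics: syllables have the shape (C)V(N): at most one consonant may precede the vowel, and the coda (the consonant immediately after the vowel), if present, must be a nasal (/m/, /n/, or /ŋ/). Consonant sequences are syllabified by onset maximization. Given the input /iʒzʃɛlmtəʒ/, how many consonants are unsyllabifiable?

Syllabifying with onset maximization leaves /ʒ/, /z/, /l/, /m/, /ʒ/ stranded (only a nasal (/m/, /n/, or /ŋ/) is licensed in coda position; onsets are limited to one consonant).

5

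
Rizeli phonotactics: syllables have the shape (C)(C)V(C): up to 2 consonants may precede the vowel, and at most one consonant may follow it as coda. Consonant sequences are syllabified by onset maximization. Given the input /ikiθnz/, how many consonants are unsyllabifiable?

Syllabifying with onset maximization leaves /n/, /z/ stranded (at most one coda consonant is licensed; onsets may contain at most 2 consonants).

2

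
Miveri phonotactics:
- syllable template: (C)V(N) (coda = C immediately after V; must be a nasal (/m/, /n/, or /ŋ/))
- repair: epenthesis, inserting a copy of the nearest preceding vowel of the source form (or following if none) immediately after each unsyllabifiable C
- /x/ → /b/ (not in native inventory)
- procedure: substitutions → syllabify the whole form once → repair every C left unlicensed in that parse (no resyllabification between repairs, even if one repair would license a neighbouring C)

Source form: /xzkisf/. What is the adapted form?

bizikisifi

Substitution: /x/ → /b/, giving /bzkisf/.
Under (C)V(N), the unsyllabifiable consonants are /b/, /z/, /s/, /f/ (only a nasal (/m/, /n/, or /ŋ/) is licensed in coda position; onsets are limited to one consonant).
Inserting the epenthetic vowel yields /b/ → /bi/, /z/ → /zi/, /s/ → /si/, /f/ → /fi/.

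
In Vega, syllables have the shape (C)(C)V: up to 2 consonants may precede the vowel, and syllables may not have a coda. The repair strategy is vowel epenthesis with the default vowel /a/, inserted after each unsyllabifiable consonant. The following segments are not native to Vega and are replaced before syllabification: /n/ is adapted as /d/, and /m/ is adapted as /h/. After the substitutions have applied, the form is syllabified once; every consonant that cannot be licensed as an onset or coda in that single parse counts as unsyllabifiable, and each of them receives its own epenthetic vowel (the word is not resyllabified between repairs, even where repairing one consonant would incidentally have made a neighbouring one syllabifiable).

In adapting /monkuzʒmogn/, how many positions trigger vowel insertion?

3

After substitution the input is /hodkuzʒhogd/.
The unsyllabifiable consonants are /z/, /g/, /d/; each receives one epenthetic vowel.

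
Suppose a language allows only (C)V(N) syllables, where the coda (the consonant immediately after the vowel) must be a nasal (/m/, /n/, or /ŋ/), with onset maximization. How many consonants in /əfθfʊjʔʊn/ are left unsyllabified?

3

Under (C)V(N), the unsyllabifiable consonants are /f/, /θ/, /j/ (only a nasal (/m/, /n/, or /ŋ/) is licensed in coda position; onsets are limited to one consonant).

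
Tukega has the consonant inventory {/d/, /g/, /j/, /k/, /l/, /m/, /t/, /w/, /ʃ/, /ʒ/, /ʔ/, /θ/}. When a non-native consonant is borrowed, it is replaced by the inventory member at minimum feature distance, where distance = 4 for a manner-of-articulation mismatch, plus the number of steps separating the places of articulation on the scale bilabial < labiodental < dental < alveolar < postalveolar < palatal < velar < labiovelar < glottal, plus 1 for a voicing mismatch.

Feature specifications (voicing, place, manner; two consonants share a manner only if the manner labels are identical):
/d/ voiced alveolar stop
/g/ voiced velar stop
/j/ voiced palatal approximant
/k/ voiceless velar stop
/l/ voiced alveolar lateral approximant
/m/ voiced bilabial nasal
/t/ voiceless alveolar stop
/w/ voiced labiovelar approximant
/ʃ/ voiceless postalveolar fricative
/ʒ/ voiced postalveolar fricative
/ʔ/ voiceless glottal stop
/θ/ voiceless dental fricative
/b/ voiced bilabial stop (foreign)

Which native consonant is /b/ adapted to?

d

/d/ is closest: same manner (stop), place distance 3 (bilabial→alveolar), same voicing; total 3. Next closest is /m/ at distance 4.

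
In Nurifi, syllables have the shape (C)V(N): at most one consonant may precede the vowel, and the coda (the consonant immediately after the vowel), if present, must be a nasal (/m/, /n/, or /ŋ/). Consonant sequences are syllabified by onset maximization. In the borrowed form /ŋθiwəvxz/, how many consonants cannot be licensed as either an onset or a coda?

4

Syllabifying with onset maximization leaves /ŋ/, /v/, /x/, /z/ stranded (only a nasal (/m/, /n/, or /ŋ/) is licensed in coda position; onsets are limited to one consonant).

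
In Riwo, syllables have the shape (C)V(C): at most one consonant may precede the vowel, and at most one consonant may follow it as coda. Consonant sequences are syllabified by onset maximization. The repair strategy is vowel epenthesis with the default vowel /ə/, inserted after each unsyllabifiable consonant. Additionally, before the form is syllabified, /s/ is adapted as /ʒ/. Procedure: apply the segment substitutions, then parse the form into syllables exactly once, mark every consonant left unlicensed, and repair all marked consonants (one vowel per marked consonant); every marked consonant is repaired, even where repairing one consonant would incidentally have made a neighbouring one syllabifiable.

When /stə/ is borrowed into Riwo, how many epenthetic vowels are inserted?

1

After substitution the input is /ʒtə/.
The unsyllabifiable consonants are /ʒ/; each receives one epenthetic vowel.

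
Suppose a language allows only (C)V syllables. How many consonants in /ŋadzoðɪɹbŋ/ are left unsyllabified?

The consonants /d/, /ɹ/, /b/, /ŋ/ cannot be parsed into a legal (C)V syllable (no codas are permitted; onsets are limited to one consonant).

4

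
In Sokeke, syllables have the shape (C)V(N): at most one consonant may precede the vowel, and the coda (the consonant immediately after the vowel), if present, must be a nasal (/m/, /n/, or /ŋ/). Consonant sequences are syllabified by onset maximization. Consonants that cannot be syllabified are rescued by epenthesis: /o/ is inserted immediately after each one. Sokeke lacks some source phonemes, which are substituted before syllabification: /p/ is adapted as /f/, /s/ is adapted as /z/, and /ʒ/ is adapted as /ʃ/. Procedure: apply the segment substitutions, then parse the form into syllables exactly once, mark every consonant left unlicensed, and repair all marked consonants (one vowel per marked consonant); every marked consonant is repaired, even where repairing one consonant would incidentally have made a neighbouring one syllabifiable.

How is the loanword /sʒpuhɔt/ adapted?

Substitution: /s/ → /z/, /ʒ/ → /ʃ/, /p/ → /f/, giving /zʃfuhɔt/.
The consonants /z/, /ʃ/, /t/ cannot be parsed into a legal (C)V(N) syllable (only a nasal (/m/, /n/, or /ŋ/) is licensed in coda position; onsets are limited to one consonant).
Each unlicensed consonant becomes the onset of a new syllable: /z/ → /zo/, /ʃ/ → /ʃo/, /t/ → /to/.

zoʃofuhɔto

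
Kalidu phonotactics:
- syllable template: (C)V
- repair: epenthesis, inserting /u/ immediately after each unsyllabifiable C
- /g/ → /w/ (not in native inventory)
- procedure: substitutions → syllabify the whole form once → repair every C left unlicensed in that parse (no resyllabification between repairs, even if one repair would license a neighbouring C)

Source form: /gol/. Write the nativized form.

wolu

Substitution: /g/ → /w/, giving /wol/.
Syllabifying with onset maximization leaves /l/ stranded (no codas are permitted; onsets are limited to one consonant).
Epenthesis after each stranded consonant: /l/ → /lu/.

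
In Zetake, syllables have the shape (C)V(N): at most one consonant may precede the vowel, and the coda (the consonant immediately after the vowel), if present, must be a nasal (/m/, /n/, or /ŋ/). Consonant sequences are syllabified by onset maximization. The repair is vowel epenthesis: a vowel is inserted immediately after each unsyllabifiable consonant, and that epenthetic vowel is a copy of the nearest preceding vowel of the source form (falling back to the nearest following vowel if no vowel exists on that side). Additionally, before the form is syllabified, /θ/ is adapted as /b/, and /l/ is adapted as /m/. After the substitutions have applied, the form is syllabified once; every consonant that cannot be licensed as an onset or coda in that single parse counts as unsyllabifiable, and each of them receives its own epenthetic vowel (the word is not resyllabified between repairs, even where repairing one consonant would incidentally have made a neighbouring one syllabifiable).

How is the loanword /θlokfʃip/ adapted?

bomokofoʃipi

Substitution: /θ/ → /b/, /l/ → /m/, giving /bmokfʃip/.
The consonants /b/, /k/, /f/, /p/ cannot be parsed into a legal (C)V(N) syllable (only a nasal (/m/, /n/, or /ŋ/) is licensed in coda position; onsets are limited to one consonant).
Each unlicensed consonant becomes the onset of a new syllable: /b/ → /bo/, /k/ → /ko/, /f/ → /fo/, /p/ → /pi/.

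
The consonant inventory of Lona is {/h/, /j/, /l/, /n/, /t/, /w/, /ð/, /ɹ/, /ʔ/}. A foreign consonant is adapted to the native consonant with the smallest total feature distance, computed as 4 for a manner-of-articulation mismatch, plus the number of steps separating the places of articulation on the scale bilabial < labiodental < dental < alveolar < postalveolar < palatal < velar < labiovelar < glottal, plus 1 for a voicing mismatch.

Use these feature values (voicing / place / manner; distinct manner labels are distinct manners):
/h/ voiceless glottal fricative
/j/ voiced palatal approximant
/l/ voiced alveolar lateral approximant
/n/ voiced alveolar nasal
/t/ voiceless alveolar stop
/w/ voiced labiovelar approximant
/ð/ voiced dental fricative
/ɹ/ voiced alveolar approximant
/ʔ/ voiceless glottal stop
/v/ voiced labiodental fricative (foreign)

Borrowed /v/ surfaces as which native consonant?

ð

/ð/ is closest: same manner (fricative), place distance 1 (labiodental→dental), same voicing; total 1. Next closest is /l/ at distance 6.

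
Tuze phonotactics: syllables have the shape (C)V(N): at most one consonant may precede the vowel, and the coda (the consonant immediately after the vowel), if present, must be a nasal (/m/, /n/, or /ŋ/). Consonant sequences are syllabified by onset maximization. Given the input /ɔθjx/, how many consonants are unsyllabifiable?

3

The consonants /θ/, /j/, /x/ cannot be parsed into a legal (C)V(N) syllable (only a nasal (/m/, /n/, or /ŋ/) is licensed in coda position; onsets are limited to one consonant).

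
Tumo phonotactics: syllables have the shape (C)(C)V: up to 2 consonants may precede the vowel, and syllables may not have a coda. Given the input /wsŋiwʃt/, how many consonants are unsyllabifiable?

Under (C)(C)V, the unsyllabifiable consonants are /w/, /w/, /ʃ/, /t/ (no codas are permitted; onsets may contain at most 2 consonants).

4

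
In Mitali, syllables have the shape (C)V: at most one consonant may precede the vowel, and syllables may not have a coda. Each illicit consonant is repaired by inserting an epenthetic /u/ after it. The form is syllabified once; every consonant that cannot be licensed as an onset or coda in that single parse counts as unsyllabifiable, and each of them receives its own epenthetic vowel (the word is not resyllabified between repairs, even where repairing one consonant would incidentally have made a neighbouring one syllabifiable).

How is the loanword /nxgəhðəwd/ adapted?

nuxugəhuðəwudu

Under (C)V, the unsyllabifiable consonants are /n/, /x/, /h/, /w/, /d/ (no codas are permitted; onsets are limited to one consonant).
Inserting the epenthetic vowel yields /n/ → /nu/, /x/ → /xu/, /h/ → /hu/, /w/ → /wu/, /d/ → /du/.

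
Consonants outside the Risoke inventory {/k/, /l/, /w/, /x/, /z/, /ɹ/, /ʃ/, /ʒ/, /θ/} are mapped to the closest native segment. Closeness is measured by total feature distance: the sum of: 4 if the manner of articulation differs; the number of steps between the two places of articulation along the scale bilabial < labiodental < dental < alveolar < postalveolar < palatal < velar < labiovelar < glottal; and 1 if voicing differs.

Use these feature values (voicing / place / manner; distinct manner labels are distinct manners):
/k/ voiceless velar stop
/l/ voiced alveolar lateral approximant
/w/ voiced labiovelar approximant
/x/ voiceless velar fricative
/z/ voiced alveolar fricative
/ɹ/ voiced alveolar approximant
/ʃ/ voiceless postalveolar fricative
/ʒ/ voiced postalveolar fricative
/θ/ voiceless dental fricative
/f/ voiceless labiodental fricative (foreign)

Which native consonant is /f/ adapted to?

/θ/ is closest: same manner (fricative), place distance 1 (labiodental→dental), same voicing; total 1. Next closest is /z/ at distance 3.

θ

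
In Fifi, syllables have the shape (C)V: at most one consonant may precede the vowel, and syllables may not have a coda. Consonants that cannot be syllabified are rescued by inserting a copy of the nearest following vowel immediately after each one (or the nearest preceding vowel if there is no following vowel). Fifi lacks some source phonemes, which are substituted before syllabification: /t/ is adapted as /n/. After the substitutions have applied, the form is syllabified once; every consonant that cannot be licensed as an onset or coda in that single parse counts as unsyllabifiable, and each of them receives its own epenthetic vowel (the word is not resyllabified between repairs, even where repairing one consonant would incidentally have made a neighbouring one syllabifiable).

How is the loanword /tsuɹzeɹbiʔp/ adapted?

nusuɹezeɹibiʔipi

Substitution: /t/ → /n/, giving /nsuɹzeɹbiʔp/.
The consonants /n/, /ɹ/, /ɹ/, /ʔ/, /p/ cannot be parsed into a legal (C)V syllable (no codas are permitted; onsets are limited to one consonant).
Inserting the epenthetic vowel yields /n/ → /nu/, /ɹ/ → /ɹe/, /ɹ/ → /ɹi/, /ʔ/ → /ʔi/, /p/ → /pi/.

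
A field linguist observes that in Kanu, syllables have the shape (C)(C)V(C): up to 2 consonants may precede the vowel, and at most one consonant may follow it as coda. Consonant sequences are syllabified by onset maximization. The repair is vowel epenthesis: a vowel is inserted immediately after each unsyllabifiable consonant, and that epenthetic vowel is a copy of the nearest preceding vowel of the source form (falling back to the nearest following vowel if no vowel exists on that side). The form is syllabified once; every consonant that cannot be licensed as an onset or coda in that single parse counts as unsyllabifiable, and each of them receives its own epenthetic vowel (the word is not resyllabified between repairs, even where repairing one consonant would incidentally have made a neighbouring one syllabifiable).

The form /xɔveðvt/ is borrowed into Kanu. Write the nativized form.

Syllabifying with onset maximization leaves /v/, /t/ stranded (at most one coda consonant is licensed; onsets may contain at most 2 consonants).
Inserting the epenthetic vowel yields /v/ → /ve/, /t/ → /te/.

xɔveðvete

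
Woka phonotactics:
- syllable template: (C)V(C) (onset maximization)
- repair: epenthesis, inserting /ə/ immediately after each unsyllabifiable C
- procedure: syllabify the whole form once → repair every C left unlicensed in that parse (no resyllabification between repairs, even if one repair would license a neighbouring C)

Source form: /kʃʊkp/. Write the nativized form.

kəʃʊkpə

Under (C)V(C), the unsyllabifiable consonants are /k/, /p/ (at most one coda consonant is licensed; onsets are limited to one consonant).
Epenthesis after each stranded consonant: /k/ → /kə/, /p/ → /pə/.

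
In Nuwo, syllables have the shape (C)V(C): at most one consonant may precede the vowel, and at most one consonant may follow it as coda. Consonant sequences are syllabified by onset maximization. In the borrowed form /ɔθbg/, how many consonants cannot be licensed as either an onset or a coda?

Syllabifying with onset maximization leaves /b/, /g/ stranded (at most one coda consonant is licensed; onsets are limited to one consonant).

2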